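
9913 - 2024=7889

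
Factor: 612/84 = 3^1*7^(- 1)*17^1 = 51/7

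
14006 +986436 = 1000442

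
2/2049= 2/2049 = 0.00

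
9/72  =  1/8 = 0.12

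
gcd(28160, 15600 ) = 80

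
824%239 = 107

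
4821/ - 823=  - 4821/823=   - 5.86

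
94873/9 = 10541+4/9 = 10541.44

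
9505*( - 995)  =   - 9457475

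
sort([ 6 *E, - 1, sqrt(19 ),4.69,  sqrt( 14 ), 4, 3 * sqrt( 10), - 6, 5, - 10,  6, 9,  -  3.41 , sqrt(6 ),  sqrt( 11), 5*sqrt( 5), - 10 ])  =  [ - 10, - 10, - 6, - 3.41, - 1,  sqrt( 6 ), sqrt( 11),sqrt( 14), 4, sqrt( 19), 4.69,  5,6, 9, 3*sqrt( 10), 5*sqrt( 5 ), 6*E ]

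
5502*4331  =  23829162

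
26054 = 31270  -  5216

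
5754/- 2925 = -1918/975 = - 1.97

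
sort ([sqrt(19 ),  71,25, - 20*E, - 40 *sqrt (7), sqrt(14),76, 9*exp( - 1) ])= [ - 40*sqrt(7), - 20 *E,  9*exp( - 1), sqrt(14), sqrt( 19), 25,71, 76] 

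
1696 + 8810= 10506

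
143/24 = 143/24=5.96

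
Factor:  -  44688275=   -  5^2*29^1*53^1*1163^1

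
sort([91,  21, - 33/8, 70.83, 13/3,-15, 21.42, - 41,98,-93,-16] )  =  [ - 93,-41,-16, - 15, - 33/8, 13/3,21, 21.42,70.83,  91, 98]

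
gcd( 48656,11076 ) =4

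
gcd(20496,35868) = 5124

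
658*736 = 484288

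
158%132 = 26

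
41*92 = 3772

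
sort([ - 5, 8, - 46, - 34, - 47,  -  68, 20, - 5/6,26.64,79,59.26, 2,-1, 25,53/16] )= [-68, - 47,-46, - 34,-5,  -  1,-5/6, 2, 53/16,8, 20, 25 , 26.64,59.26,79] 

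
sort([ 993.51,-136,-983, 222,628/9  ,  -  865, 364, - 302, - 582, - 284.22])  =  [ - 983, - 865, - 582, - 302, - 284.22, - 136,628/9, 222,364,993.51]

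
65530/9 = 7281 + 1/9=7281.11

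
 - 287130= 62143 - 349273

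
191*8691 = 1659981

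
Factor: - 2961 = -3^2*7^1*47^1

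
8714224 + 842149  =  9556373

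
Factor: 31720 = 2^3*5^1*13^1*61^1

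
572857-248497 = 324360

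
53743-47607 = 6136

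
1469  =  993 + 476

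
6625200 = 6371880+253320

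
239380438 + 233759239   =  473139677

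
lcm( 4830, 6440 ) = 19320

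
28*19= 532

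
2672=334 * 8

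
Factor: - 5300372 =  - 2^2*7^1*11^1*17209^1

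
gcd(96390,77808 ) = 6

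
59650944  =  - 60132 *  (  -  992) 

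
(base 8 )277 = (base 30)6b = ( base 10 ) 191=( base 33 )5Q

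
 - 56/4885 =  - 56/4885 = -0.01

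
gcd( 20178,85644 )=18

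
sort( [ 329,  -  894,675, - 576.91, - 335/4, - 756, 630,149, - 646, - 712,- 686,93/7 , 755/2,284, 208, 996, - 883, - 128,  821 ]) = [ - 894, - 883, - 756, - 712, - 686, - 646, - 576.91,- 128, - 335/4, 93/7,149, 208,284,329, 755/2,630,675, 821,996]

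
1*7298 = 7298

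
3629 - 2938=691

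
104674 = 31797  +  72877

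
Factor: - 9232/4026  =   - 2^3 *3^(-1) * 11^(-1)*61^(-1)*577^1  =  - 4616/2013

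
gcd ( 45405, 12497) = 1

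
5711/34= 5711/34 =167.97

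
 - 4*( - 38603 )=154412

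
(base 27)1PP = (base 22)2KL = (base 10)1429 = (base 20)3b9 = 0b10110010101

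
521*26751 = 13937271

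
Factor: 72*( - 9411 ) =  - 677592=- 2^3 * 3^3*3137^1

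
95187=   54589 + 40598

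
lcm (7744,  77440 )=77440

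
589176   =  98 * 6012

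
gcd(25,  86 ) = 1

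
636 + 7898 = 8534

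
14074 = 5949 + 8125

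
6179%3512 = 2667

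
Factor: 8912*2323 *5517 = 2^4*3^2*23^1*101^1 * 557^1*613^1 = 114216111792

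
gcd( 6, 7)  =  1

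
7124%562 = 380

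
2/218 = 1/109 = 0.01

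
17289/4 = 17289/4 =4322.25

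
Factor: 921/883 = 3^1*307^1*883^( - 1)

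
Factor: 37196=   2^2*17^1*547^1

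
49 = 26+23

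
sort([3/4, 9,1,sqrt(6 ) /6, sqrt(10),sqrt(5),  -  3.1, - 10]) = [ - 10 , - 3.1,sqrt (6 ) /6,3/4, 1,sqrt (5 ),sqrt(  10),9 ]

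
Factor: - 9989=- 7^1*1427^1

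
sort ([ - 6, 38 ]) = [ - 6,  38 ]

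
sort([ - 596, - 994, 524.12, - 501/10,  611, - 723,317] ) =[ - 994, - 723, - 596, - 501/10,317,524.12 , 611]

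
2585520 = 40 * 64638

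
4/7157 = 4/7157 = 0.00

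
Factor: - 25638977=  - 7^1*13^1*281747^1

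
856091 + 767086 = 1623177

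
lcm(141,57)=2679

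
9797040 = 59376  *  165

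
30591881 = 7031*4351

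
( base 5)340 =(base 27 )3e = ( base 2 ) 1011111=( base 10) 95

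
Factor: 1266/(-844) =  - 2^(-1 )*3^1 = - 3/2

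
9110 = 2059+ 7051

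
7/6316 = 7/6316  =  0.00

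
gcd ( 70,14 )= 14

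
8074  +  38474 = 46548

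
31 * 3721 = 115351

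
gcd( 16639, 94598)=7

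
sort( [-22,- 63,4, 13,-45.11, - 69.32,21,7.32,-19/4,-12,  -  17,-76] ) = [  -  76, - 69.32, - 63,-45.11 ,-22, - 17, - 12,-19/4,  4,  7.32,13, 21 ] 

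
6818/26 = 262 + 3/13 = 262.23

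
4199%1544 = 1111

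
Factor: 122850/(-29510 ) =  - 945/227 = -  3^3*5^1*7^1*227^(-1 )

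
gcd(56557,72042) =1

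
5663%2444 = 775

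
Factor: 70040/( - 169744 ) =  - 85/206 =- 2^(  -  1) *5^1*17^1*103^ (-1) 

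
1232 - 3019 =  - 1787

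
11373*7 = 79611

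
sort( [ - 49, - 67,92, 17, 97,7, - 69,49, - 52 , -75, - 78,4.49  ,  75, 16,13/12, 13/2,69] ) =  [ - 78 , - 75,  -  69,-67 , - 52,  -  49,13/12, 4.49, 13/2,  7, 16, 17,49,69,75,  92, 97]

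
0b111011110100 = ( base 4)323310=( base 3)12020210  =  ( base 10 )3828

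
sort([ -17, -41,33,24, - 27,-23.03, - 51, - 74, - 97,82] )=[ - 97, - 74, - 51 ,-41,-27, - 23.03,-17,24, 33, 82 ]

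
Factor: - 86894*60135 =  - 5225370690 = - 2^1*3^1*5^1*19^1*23^1*211^1*1889^1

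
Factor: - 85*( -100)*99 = 2^2*3^2 * 5^3*11^1*17^1 = 841500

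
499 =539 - 40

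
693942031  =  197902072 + 496039959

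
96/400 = 6/25 = 0.24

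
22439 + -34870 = -12431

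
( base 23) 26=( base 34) 1I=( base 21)2a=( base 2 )110100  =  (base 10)52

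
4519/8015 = 4519/8015 = 0.56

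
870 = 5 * 174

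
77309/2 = 38654+1/2 = 38654.50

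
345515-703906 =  - 358391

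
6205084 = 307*20212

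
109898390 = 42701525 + 67196865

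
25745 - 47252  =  - 21507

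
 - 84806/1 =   -  84806 = - 84806.00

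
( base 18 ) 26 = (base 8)52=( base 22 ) 1K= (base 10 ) 42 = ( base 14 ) 30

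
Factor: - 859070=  - 2^1*5^1*271^1*317^1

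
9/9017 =9/9017 = 0.00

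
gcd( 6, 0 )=6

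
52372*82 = 4294504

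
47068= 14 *3362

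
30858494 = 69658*443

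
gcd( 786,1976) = 2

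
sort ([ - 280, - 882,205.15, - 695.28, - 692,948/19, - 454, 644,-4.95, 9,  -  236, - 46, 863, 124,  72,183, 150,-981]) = [  -  981, - 882, - 695.28,-692, - 454, - 280,- 236, - 46, - 4.95, 9, 948/19, 72, 124,150,183, 205.15,644, 863 ] 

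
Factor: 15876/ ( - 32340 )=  - 3^3 * 5^(-1 ) * 11^( - 1) = - 27/55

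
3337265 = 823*4055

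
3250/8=406+ 1/4 = 406.25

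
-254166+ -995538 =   -  1249704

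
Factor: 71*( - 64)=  - 2^6*71^1 =-4544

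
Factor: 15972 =2^2*3^1 * 11^3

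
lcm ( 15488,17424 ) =139392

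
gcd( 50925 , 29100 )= 7275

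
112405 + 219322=331727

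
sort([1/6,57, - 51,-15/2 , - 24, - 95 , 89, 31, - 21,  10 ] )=[-95, - 51, - 24, -21,  -  15/2 , 1/6 , 10, 31,  57,89]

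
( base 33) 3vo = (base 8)10332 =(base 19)BI1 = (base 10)4314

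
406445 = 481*845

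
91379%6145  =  5349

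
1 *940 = 940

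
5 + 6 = 11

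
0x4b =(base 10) 75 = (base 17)47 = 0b1001011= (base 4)1023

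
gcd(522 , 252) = 18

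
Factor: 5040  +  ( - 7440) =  - 2^5*3^1*5^2  =  -2400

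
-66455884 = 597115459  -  663571343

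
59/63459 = 59/63459 = 0.00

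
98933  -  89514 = 9419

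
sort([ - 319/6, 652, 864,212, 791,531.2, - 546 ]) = [-546, - 319/6,  212 , 531.2,652, 791, 864 ] 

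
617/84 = 7 + 29/84= 7.35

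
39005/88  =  39005/88   =  443.24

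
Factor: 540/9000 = 2^(- 1 )*3^1 * 5^ ( - 2) = 3/50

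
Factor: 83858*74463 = 2^1 * 3^1*23^1*1823^1*24821^1 = 6244318254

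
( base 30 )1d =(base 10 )43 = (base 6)111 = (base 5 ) 133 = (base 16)2B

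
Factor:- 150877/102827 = -107^(  -  1 )*157^1 =- 157/107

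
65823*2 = 131646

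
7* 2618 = 18326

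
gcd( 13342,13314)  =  14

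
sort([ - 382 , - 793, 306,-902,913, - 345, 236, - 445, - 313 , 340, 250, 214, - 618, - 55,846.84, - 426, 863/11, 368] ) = [  -  902, - 793, - 618, - 445, - 426, - 382,-345, - 313, - 55, 863/11,214, 236, 250, 306,340, 368,846.84,913 ]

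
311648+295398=607046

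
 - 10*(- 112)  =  1120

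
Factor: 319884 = 2^2 * 3^1*19^1  *  23^1*61^1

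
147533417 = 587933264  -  440399847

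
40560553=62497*649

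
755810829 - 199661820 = 556149009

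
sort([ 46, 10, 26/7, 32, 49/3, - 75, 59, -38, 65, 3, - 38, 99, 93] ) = [ - 75, - 38 , - 38, 3, 26/7, 10, 49/3, 32, 46 , 59,65, 93,99 ] 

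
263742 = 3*87914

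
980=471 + 509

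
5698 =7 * 814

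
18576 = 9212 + 9364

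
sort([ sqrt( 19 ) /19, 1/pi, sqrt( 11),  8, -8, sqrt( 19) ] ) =[ - 8,sqrt(19)/19, 1/pi , sqrt( 11) , sqrt ( 19 ), 8]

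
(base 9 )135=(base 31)3k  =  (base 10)113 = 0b1110001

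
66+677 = 743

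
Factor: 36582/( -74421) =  - 12194/24807 = - 2^1*3^ (  -  1 )*7^1*13^1*67^1* 8269^( - 1 )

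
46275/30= 3085/2= 1542.50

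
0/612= 0 = 0.00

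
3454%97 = 59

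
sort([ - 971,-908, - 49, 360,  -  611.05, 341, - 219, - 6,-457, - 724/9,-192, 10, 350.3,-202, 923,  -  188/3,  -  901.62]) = [ - 971, - 908, - 901.62, - 611.05,  -  457,-219,-202,-192, - 724/9,-188/3,-49,-6, 10, 341,350.3, 360,923 ] 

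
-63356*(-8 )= 506848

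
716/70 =10 + 8/35=10.23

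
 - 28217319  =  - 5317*5307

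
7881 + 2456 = 10337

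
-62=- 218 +156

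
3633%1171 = 120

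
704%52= 28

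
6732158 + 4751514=11483672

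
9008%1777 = 123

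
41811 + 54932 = 96743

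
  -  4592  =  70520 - 75112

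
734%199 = 137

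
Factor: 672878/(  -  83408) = -2^( -3)*13^( - 1) * 839^1=- 839/104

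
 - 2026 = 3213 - 5239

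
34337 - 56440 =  - 22103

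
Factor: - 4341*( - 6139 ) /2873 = 3^1*7^1*13^( - 2)*17^( - 1 ) * 877^1 * 1447^1  =  26649399/2873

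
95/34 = 95/34  =  2.79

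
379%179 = 21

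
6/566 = 3/283 = 0.01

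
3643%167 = 136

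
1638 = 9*182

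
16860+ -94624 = - 77764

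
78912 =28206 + 50706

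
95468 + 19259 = 114727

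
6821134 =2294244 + 4526890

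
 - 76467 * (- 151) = 11546517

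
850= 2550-1700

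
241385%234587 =6798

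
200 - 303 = -103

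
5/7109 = 5/7109= 0.00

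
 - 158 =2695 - 2853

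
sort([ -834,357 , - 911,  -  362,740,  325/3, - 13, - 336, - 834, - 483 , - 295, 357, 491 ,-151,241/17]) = [ -911, - 834, - 834, - 483, - 362, - 336, - 295, - 151,-13,241/17, 325/3,  357, 357,  491, 740 ]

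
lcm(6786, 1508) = 13572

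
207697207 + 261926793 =469624000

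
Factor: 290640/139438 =2^3*3^1*5^1* 7^1*13^( - 1 )*31^ (-1 ) = 840/403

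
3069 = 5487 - 2418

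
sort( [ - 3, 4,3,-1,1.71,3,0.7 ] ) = [ - 3, - 1, 0.7,1.71,3 , 3,4]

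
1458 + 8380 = 9838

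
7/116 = 7/116= 0.06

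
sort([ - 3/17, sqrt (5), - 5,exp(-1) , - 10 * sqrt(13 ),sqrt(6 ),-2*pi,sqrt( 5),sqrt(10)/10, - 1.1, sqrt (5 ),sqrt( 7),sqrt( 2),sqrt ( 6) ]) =[-10*sqrt ( 13 ), - 2* pi,- 5,-1.1 ,-3/17, sqrt (10 ) /10,exp( - 1 ),sqrt( 2 ),sqrt( 5 ),sqrt( 5 ),sqrt( 5 ),sqrt(6 ),sqrt ( 6 ),sqrt( 7 )]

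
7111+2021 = 9132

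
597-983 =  - 386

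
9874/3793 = 2  +  2288/3793= 2.60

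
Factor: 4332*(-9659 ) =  - 2^2* 3^1*13^1*19^2*743^1 =- 41842788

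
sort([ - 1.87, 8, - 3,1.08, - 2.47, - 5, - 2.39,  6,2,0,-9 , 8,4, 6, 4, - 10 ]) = [ - 10, - 9, - 5, - 3,-2.47,  -  2.39, - 1.87, 0, 1.08,  2, 4,4,6, 6, 8, 8]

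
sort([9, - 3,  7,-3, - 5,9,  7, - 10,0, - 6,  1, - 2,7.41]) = [  -  10, - 6, - 5,- 3, - 3, - 2,  0,1,7,7,7.41,9, 9]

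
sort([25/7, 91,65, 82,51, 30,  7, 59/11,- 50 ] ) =[ -50, 25/7, 59/11, 7,30,51,65, 82,91]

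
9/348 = 3/116 = 0.03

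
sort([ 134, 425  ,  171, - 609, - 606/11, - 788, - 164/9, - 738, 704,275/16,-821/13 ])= [ - 788,-738, - 609, - 821/13, - 606/11, - 164/9, 275/16, 134,  171,425,704]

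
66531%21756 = 1263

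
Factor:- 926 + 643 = - 283^1 = - 283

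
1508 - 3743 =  - 2235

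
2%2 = 0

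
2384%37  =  16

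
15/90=1/6 =0.17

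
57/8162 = 57/8162  =  0.01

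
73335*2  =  146670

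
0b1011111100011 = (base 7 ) 23554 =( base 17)142c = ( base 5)143430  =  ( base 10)6115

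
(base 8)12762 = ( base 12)3302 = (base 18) H62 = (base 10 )5618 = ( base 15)19E8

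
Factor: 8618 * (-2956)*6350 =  - 2^4*5^2*31^1*127^1*139^1*739^1 = - 161765030800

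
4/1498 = 2/749 = 0.00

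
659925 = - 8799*( - 75 )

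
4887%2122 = 643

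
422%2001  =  422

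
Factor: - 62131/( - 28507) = 29^( - 1)*983^( - 1)*62131^1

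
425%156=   113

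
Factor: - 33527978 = - 2^1 * 11^1*17^1*157^1*571^1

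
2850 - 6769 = - 3919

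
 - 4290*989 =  - 4242810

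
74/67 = 1 + 7/67 = 1.10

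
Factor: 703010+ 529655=1232665=5^1*7^1*41^1*859^1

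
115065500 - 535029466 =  - 419963966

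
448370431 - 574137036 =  - 125766605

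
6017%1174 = 147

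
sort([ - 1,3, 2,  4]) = [ - 1, 2, 3, 4 ] 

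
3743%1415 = 913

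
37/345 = 37/345 = 0.11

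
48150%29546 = 18604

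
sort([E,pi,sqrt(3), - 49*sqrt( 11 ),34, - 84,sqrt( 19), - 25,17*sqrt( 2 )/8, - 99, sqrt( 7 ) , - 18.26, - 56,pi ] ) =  [ - 49*sqrt(11),-99, - 84, - 56, - 25,-18.26, sqrt( 3), sqrt( 7 ),E,17*sqrt( 2 ) /8,pi, pi, sqrt(19), 34]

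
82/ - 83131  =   - 1 + 83049/83131 = - 0.00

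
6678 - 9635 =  - 2957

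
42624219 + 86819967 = 129444186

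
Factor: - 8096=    - 2^5*11^1*23^1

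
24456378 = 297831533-273375155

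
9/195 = 3/65 =0.05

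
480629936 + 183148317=663778253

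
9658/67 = 9658/67 = 144.15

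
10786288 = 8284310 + 2501978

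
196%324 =196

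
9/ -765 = -1+84/85=-  0.01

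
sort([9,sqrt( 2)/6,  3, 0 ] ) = [0,sqrt( 2) /6,  3, 9 ]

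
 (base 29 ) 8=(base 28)8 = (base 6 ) 12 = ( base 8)10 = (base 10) 8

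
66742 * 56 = 3737552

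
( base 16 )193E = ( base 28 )86M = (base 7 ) 24561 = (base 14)24d8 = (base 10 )6462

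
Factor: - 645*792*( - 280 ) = 2^6*3^3*5^2*7^1*11^1*43^1 = 143035200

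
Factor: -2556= - 2^2*3^2*71^1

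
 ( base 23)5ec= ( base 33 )2o9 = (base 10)2979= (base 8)5643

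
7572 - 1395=6177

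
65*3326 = 216190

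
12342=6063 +6279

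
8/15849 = 8/15849 = 0.00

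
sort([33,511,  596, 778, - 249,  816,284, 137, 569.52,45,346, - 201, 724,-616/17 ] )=[ - 249,  -  201, - 616/17,33, 45,137, 284, 346, 511,569.52,596, 724, 778, 816 ] 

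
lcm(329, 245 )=11515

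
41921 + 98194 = 140115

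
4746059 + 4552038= 9298097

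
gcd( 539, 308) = 77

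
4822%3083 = 1739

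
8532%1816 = 1268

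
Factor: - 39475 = -5^2*1579^1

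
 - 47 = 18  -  65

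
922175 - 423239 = 498936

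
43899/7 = 6271 + 2/7 = 6271.29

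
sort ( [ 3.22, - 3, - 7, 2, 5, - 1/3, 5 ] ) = [ - 7, - 3, -1/3, 2, 3.22,5, 5 ]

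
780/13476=65/1123 = 0.06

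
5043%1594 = 261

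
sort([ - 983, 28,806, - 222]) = [- 983, - 222, 28, 806]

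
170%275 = 170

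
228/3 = 76=76.00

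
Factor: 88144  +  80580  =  2^2*42181^1 = 168724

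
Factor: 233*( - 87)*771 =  - 3^2 *29^1 * 233^1* 257^1 = - 15628941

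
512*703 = 359936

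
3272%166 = 118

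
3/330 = 1/110 = 0.01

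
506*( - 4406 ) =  - 2229436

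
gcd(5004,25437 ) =417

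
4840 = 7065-2225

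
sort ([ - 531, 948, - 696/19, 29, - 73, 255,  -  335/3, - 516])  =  [ - 531,-516, - 335/3, - 73, - 696/19, 29,  255, 948]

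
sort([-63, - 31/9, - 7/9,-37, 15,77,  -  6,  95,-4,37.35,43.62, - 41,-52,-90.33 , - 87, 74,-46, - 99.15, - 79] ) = [-99.15,-90.33,  -  87,-79, - 63, - 52,-46,-41, - 37,-6,-4,-31/9,-7/9, 15,37.35,43.62,74,  77,95]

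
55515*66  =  3663990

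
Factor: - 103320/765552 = -105/778   =  - 2^( - 1)*3^1 * 5^1*7^1*389^(-1 )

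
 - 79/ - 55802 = 79/55802 = 0.00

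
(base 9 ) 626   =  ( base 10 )510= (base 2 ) 111111110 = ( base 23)M4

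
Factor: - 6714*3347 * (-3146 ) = 2^2*3^2*11^2*13^1*373^1*3347^1= 70696150668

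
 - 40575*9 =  - 365175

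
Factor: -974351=  -  7^1 * 109^1*1277^1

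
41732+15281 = 57013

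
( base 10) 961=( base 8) 1701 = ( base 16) 3C1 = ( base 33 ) t4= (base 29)144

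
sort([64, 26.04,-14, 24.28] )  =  [-14,24.28, 26.04,64]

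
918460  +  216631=1135091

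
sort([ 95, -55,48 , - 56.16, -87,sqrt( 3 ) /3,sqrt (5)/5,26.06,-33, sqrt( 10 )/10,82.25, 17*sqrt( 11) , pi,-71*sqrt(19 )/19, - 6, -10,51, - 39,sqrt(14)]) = [  -  87,-56.16, - 55, - 39, - 33, -71*sqrt( 19)/19, - 10, -6,sqrt(10)/10,  sqrt( 5 ) /5, sqrt( 3)/3,pi,sqrt( 14 ),26.06, 48,  51, 17*sqrt(11), 82.25 , 95 ] 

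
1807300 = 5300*341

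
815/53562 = 815/53562 = 0.02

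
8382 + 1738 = 10120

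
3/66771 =1/22257  =  0.00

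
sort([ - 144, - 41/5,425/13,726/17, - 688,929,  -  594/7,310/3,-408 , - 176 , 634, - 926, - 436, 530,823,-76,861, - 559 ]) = [-926,-688, - 559, - 436,-408, -176,  -  144, - 594/7, - 76,  -  41/5,425/13,726/17,310/3, 530,634,823, 861,929 ] 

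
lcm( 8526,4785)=468930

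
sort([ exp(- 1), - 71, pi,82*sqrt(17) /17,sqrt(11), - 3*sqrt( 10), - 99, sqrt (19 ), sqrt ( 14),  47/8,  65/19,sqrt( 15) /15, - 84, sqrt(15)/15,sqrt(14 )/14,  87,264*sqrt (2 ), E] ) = [ - 99, - 84, -71, - 3*sqrt(10), sqrt ( 15)/15,sqrt(15)/15, sqrt ( 14 ) /14,  exp( - 1), E , pi,sqrt( 11),  65/19, sqrt(14 ),  sqrt(19 ),  47/8, 82* sqrt( 17)/17,  87 , 264*sqrt( 2) ] 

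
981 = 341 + 640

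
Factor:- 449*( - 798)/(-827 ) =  - 358302/827 = - 2^1*3^1*7^1*19^1*449^1 * 827^(- 1)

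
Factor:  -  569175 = -3^1*5^2*7589^1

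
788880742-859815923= - 70935181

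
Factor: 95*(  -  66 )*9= -56430 = -2^1*3^3*5^1*11^1*19^1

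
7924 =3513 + 4411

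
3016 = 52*58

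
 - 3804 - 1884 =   -  5688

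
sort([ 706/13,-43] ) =[ - 43, 706/13 ] 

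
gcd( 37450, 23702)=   14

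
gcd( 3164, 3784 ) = 4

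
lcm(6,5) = 30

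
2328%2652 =2328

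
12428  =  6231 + 6197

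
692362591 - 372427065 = 319935526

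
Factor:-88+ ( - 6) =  -2^1*47^1 = - 94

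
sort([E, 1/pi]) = [ 1/pi,E] 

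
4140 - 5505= - 1365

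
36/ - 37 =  - 36/37=- 0.97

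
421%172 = 77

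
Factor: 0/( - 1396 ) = 0 =0^1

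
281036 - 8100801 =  - 7819765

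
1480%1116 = 364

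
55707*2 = 111414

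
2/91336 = 1/45668  =  0.00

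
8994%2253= 2235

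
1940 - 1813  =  127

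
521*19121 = 9962041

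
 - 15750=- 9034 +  - 6716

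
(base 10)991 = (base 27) 19j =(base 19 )2e3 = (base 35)sb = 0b1111011111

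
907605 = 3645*249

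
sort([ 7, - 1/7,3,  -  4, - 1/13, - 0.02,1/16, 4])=[ - 4, -1/7,- 1/13 , - 0.02 , 1/16,3 , 4,7]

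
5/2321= 5/2321= 0.00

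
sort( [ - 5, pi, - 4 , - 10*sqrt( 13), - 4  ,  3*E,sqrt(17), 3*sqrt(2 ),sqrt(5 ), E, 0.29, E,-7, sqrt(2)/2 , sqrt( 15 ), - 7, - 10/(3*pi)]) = [ - 10*sqrt( 13 ), - 7 , - 7,-5, - 4,-4, - 10/( 3 * pi), 0.29,sqrt(2)/2,sqrt(5),E, E,  pi, sqrt(15 ),sqrt(17),3  *  sqrt(2 ), 3*E]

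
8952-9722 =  - 770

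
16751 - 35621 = -18870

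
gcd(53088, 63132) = 12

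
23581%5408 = 1949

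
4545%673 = 507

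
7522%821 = 133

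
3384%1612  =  160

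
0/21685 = 0 = 0.00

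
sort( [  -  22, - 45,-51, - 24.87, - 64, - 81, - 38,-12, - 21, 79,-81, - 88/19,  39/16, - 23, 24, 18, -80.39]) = [-81,-81, - 80.39,-64, - 51,-45, - 38 ,-24.87 ,-23, - 22,-21, - 12 , -88/19, 39/16 , 18,24, 79 ]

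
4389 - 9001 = - 4612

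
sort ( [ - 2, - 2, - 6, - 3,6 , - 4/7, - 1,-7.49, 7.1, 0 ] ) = [ - 7.49, - 6, - 3, - 2, - 2, - 1, - 4/7,0 , 6,7.1 ] 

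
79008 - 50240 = 28768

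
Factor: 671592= 2^3*3^1*27983^1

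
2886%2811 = 75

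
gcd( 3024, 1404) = 108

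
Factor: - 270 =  - 2^1*3^3*5^1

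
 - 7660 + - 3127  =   - 10787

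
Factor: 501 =3^1*167^1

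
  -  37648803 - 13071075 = - 50719878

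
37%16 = 5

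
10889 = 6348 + 4541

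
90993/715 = 90993/715 = 127.26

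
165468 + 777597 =943065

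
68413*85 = 5815105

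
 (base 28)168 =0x3C0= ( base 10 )960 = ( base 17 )358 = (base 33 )t3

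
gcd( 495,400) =5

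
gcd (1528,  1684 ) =4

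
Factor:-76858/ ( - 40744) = 83/44 = 2^( - 2 )*11^( - 1)*83^1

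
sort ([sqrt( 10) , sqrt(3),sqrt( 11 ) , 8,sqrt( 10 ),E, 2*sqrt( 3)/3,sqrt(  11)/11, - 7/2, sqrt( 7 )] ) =[ - 7/2, sqrt(11 )/11, 2*sqrt (3 )/3 , sqrt(3 ) , sqrt( 7 ),E  ,  sqrt( 10 ), sqrt(10 ),  sqrt(11), 8 ] 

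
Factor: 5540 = 2^2*5^1*277^1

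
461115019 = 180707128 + 280407891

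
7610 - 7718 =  - 108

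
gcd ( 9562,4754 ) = 2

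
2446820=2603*940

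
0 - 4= - 4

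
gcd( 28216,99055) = 1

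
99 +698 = 797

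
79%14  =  9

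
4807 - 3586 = 1221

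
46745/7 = 46745/7 = 6677.86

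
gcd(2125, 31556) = 1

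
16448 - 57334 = -40886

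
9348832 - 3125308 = 6223524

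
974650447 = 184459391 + 790191056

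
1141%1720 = 1141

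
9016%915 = 781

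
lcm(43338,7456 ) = 693408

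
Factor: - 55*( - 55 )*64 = 193600 = 2^6*5^2*11^2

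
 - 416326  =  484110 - 900436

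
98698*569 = 56159162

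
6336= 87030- 80694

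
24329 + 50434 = 74763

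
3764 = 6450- 2686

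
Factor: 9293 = 9293^1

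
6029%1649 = 1082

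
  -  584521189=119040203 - 703561392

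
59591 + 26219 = 85810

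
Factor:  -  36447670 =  - 2^1*5^1*7^2*74383^1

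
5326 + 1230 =6556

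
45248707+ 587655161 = 632903868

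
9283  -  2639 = 6644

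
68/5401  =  68/5401=0.01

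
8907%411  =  276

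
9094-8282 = 812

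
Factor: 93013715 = 5^1*17^1*61^1*17939^1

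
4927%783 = 229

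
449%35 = 29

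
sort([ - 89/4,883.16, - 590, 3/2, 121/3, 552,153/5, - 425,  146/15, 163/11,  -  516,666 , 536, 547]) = [ - 590,-516, - 425, - 89/4, 3/2, 146/15,163/11, 153/5 , 121/3,536,547,552,666, 883.16 ]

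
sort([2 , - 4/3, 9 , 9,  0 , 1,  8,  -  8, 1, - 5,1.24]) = [ -8, - 5, - 4/3, 0 , 1, 1, 1.24, 2,8, 9,9 ] 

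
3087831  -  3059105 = 28726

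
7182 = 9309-2127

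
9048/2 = 4524 = 4524.00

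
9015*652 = 5877780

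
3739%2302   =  1437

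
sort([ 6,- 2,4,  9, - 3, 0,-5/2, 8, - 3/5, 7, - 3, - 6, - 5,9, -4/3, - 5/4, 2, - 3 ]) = [ - 6, - 5, - 3, - 3, - 3, - 5/2,- 2, - 4/3, - 5/4, - 3/5, 0,2,4,6, 7, 8,9,9 ]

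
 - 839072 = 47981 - 887053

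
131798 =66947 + 64851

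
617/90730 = 617/90730=0.01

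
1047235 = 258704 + 788531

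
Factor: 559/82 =2^( - 1 )*13^1 *41^ ( - 1) * 43^1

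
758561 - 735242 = 23319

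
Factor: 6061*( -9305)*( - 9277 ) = 523200581585 = 5^1*11^1*19^1 * 29^1 * 1861^1 *9277^1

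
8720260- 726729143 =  - 718008883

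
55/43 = 1+12/43 = 1.28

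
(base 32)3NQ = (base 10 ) 3834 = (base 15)1209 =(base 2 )111011111010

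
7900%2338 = 886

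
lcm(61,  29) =1769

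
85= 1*85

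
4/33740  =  1/8435=0.00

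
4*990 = 3960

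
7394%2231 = 701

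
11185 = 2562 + 8623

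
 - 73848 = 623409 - 697257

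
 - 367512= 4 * (  -  91878) 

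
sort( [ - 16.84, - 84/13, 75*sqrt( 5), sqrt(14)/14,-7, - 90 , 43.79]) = [-90,-16.84, -7, - 84/13,sqrt(14 ) /14, 43.79, 75*sqrt( 5 )]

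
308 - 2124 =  -1816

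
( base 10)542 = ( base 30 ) I2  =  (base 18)1C2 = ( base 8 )1036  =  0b1000011110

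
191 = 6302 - 6111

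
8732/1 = 8732 = 8732.00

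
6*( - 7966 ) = -47796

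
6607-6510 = 97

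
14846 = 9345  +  5501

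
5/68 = 5/68 = 0.07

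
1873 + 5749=7622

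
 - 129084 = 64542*( - 2 )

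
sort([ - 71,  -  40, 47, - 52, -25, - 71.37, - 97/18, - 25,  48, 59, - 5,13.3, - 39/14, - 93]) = [ - 93, - 71.37, -71, -52, - 40, - 25,-25 , - 97/18, - 5, - 39/14,13.3, 47,  48, 59 ]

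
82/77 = 82/77 =1.06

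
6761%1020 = 641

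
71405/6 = 11900 + 5/6 = 11900.83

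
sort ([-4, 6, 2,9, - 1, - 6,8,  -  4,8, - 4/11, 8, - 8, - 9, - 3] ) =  [ - 9, - 8,- 6,-4 , -4, - 3, - 1, - 4/11,  2, 6, 8,  8,8,9 ] 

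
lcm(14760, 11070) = 44280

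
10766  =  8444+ 2322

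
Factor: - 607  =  - 607^1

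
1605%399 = 9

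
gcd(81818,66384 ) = 2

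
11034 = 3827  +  7207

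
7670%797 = 497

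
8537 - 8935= - 398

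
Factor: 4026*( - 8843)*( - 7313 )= 260356826334 = 2^1 * 3^1*11^1*37^1*61^1*71^1*103^1*239^1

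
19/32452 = 1/1708 = 0.00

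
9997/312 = 32 + 1/24 = 32.04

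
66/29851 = 66/29851 =0.00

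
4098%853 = 686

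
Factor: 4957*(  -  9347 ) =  - 13^1*719^1*4957^1 = - 46333079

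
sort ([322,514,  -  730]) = [ - 730, 322,  514] 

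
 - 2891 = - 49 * 59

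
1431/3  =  477 = 477.00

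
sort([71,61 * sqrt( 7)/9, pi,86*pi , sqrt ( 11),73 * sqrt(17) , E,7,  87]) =[ E,  pi,sqrt( 11), 7, 61*sqrt (7)/9 , 71,87,86*pi, 73 * sqrt( 17) ] 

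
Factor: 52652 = 2^2  *13163^1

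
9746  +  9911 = 19657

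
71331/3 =23777=23777.00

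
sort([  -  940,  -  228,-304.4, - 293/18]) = [ - 940,  -  304.4,  -  228,-293/18]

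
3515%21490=3515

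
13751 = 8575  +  5176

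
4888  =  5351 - 463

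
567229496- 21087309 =546142187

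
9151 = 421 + 8730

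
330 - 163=167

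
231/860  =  231/860 = 0.27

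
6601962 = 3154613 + 3447349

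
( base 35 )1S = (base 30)23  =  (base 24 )2f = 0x3F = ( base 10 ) 63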